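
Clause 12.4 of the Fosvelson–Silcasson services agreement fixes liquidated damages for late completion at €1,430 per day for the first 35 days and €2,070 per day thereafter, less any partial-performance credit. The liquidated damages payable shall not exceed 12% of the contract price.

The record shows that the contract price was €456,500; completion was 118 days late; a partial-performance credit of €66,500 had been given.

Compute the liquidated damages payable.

First 35 days: 35 × €1,430 = €50,050
Remaining days: (118 − 35) × €2,070 = €171,810
Accrued per-day damages: €50,050 + €171,810 = €221,860
Less partial-performance credit: €221,860 − €66,500 = €155,360
Cap: 12% of €456,500 = €54,780
Cap at €54,780: €155,360 exceeds the cap → €54,780

Liquidated damages: €54,780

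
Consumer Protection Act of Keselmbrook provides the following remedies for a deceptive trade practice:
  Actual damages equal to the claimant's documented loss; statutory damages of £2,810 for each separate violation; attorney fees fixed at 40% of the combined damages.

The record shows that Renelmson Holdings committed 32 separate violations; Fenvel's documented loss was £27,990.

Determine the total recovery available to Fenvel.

Statutory damages: 32 × £2,810 = £89,920
Combined damages: £27,990 + £89,920 = £117,910
Attorney fees: 40% of £117,910 = £47,164
Total recovery: £117,910 + £47,164 = £165,074

£165,074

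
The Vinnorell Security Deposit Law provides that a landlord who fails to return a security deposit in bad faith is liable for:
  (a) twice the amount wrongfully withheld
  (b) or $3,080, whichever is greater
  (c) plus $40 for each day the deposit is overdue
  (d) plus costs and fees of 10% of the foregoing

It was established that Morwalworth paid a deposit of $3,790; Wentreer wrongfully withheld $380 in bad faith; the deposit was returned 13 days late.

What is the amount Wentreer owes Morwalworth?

Doubled: 2 × $380 = $760
Minimum $3,080: $760 is below the minimum → $3,080
Late-return penalty: 13 × $40 = $520
Damages plus late penalty: $3,080 + $520 = $3,600
Costs and fees: 10% of $3,600 = $360
Total recovery: $3,600 + $360 = $3,960

$3,960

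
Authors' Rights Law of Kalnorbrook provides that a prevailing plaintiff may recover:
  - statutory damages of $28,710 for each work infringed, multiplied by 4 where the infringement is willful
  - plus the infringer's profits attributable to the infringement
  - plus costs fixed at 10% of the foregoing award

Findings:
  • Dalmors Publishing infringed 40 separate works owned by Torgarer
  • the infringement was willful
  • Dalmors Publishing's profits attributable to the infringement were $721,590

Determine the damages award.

Statutory damages: 40 × $28,710 = $1,148,400
Multiplied by 4: 4 × $1,148,400 = $4,593,600
Combined award: $4,593,600 + $721,590 = $5,315,190
Costs: 10% of $5,315,190 = $531,519
Award plus costs: $5,315,190 + $531,519 = $5,846,709

$5,846,709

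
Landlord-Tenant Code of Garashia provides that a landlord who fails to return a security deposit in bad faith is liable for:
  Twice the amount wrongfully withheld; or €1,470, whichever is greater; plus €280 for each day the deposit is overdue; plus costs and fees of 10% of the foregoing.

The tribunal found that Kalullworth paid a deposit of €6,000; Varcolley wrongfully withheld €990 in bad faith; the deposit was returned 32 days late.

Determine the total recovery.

Doubled: 2 × €990 = €1,980
Minimum €1,470: €1,980 meets the minimum, no increase.
Late-return penalty: 32 × €280 = €8,960
Damages plus late penalty: €1,980 + €8,960 = €10,940
Costs and fees: 10% of €10,940 = €1,094
Total recovery: €10,940 + €1,094 = €12,034

€12,034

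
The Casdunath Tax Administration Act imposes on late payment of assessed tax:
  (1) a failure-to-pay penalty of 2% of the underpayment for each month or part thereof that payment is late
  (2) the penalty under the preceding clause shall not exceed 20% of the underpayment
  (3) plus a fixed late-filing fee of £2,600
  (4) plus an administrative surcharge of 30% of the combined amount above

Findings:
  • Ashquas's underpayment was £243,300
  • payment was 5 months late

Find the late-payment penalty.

Accrued rate: 2% × 5 = 10%, capped at 20% → 10%
Failure-to-pay penalty: 10% of £243,300 = £24,330
Penalty before surcharge: £24,330 + £2,600 = £26,930
Administrative surcharge: 30% of £26,930 = £8,079
Total penalty: £26,930 + £8,079 = £35,009

£35,009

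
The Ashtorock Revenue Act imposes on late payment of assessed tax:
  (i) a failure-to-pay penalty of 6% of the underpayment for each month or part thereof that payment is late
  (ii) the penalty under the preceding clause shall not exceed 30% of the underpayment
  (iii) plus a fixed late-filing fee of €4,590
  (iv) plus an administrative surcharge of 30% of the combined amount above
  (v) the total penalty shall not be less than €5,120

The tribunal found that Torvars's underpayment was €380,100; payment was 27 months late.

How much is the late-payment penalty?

€154,206

Accrued rate: 6% × 27 = 162%, capped at 30% → 30%
Failure-to-pay penalty: 30% of €380,100 = €114,030
Penalty before surcharge: €114,030 + €4,590 = €118,620
Administrative surcharge: 30% of €118,620 = €35,586
Total penalty: €118,620 + €35,586 = €154,206
Minimum €5,120: €154,206 meets the minimum, no increase.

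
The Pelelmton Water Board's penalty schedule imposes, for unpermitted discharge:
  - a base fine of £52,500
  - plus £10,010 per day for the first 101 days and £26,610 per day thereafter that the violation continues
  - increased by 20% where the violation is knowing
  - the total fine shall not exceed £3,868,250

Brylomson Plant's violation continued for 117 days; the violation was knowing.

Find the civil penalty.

£1,787,124

First 101 days: 101 × £10,010 = £1,011,010
Remaining days: (117 − 101) × £26,610 = £425,760
Per-day component: £1,011,010 + £425,760 = £1,436,770
Base plus per-day: £52,500 + £1,436,770 = £1,489,270
Enhancement: 20% of £1,489,270 = £297,854
Enhanced fine: £1,489,270 + £297,854 = £1,787,124
Cap at £3,868,250: £1,787,124 is within the cap, no reduction.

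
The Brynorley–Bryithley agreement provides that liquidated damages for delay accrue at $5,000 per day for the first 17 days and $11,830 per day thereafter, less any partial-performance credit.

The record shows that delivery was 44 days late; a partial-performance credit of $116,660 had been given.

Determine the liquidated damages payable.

First 17 days: 17 × $5,000 = $85,000
Remaining days: (44 − 17) × $11,830 = $319,410
Accrued per-day damages: $85,000 + $319,410 = $404,410
Less partial-performance credit: $404,410 − $116,660 = $287,750

$287,750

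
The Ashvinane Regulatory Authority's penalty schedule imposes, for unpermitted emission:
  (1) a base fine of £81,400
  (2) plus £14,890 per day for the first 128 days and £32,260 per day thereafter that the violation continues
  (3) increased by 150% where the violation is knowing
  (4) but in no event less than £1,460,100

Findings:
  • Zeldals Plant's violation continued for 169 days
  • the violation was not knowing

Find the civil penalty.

Civil penalty: £3,309,980

First 128 days: 128 × £14,890 = £1,905,920
Remaining days: (169 − 128) × £32,260 = £1,322,660
Per-day component: £1,905,920 + £1,322,660 = £3,228,580
Base plus per-day: £81,400 + £3,228,580 = £3,309,980
The violation was not knowing: no 150% increase.
Minimum £1,460,100: £3,309,980 meets the minimum, no increase.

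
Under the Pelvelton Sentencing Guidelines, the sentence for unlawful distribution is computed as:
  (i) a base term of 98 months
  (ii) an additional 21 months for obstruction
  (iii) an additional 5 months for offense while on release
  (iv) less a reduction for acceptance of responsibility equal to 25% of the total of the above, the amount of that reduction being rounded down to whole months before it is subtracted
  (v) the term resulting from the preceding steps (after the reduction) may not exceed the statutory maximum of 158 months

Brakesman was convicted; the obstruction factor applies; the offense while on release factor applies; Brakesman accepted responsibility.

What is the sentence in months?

93 months

Obstruction enhancement: +21 months
Offense while on release enhancement: +5 months
Adjusted term: 98 months + 21 months + 5 months = 124 months
Acceptance of responsibility reduction: 25% of 124 months = 31 months (rounded down)
After reduction: 124 − 31 = 93 months
Cap at 158 months: 93 months is within the cap, no reduction.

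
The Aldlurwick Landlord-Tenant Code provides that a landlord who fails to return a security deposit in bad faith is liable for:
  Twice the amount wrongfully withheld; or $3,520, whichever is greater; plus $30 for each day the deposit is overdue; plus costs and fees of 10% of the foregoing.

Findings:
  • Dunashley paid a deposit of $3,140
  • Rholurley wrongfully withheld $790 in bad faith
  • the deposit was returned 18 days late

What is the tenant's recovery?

$4,466

Doubled: 2 × $790 = $1,580
Minimum $3,520: $1,580 is below the minimum → $3,520
Late-return penalty: 18 × $30 = $540
Damages plus late penalty: $3,520 + $540 = $4,060
Costs and fees: 10% of $4,060 = $406
Total recovery: $4,060 + $406 = $4,466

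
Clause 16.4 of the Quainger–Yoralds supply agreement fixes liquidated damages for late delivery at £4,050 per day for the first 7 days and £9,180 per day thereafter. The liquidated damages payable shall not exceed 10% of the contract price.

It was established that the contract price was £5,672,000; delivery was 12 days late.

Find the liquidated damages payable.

First 7 days: 7 × £4,050 = £28,350
Remaining days: (12 − 7) × £9,180 = £45,900
Accrued per-day damages: £28,350 + £45,900 = £74,250
Cap: 10% of £5,672,000 = £567,200
Cap at £567,200: £74,250 is within the cap, no reduction.

£74,250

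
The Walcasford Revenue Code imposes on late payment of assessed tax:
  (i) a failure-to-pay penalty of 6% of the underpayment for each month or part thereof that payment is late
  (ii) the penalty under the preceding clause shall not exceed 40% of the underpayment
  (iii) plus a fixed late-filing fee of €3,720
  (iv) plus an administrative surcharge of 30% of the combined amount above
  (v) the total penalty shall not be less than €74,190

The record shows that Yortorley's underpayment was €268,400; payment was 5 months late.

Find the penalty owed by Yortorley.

Accrued rate: 6% × 5 = 30%, capped at 40% → 30%
Failure-to-pay penalty: 30% of €268,400 = €80,520
Penalty before surcharge: €80,520 + €3,720 = €84,240
Administrative surcharge: 30% of €84,240 = €25,272
Total penalty: €84,240 + €25,272 = €109,512
Minimum €74,190: €109,512 meets the minimum, no increase.

Penalty: €109,512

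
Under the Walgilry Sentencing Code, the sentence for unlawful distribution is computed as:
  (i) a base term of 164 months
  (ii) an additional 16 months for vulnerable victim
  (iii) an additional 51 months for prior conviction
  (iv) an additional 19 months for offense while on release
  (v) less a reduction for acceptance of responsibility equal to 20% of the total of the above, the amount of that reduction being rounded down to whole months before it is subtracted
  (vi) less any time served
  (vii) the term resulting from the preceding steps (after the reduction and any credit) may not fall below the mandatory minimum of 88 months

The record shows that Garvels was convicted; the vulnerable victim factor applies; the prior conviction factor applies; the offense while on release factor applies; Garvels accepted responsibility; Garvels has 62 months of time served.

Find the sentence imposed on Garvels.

Vulnerable victim enhancement: +16 months
Prior conviction enhancement: +51 months
Offense while on release enhancement: +19 months
Adjusted term: 164 months + 16 months + 51 months + 19 months = 250 months
Acceptance of responsibility reduction: 20% of 250 months = 50 months (rounded down)
After reduction: 250 − 50 = 200 months
Less time served: 200 months − 62 months = 138 months
Minimum 88 months: 138 months meets the minimum, no increase.

Sentence: 138 months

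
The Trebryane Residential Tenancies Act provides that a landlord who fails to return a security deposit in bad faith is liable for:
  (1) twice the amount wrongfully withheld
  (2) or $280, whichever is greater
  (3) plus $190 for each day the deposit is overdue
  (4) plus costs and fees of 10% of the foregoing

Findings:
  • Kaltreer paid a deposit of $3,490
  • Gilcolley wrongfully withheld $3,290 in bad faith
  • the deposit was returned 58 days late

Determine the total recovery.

Doubled: 2 × $3,290 = $6,580
Minimum $280: $6,580 meets the minimum, no increase.
Late-return penalty: 58 × $190 = $11,020
Damages plus late penalty: $6,580 + $11,020 = $17,600
Costs and fees: 10% of $17,600 = $1,760
Total recovery: $17,600 + $1,760 = $19,360

$19,360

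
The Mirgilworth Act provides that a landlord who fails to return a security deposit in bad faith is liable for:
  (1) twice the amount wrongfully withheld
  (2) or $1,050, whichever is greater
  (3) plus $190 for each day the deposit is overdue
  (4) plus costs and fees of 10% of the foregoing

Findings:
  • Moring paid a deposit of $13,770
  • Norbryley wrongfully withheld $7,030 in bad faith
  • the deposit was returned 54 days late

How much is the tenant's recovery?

Recovery: $26,752

Doubled: 2 × $7,030 = $14,060
Minimum $1,050: $14,060 meets the minimum, no increase.
Late-return penalty: 54 × $190 = $10,260
Damages plus late penalty: $14,060 + $10,260 = $24,320
Costs and fees: 10% of $24,320 = $2,432
Total recovery: $24,320 + $2,432 = $26,752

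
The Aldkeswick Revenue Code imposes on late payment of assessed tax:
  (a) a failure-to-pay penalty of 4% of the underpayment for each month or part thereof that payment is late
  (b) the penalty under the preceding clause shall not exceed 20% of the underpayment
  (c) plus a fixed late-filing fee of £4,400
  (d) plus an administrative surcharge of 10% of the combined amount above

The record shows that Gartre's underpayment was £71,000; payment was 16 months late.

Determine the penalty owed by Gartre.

£20,460

Accrued rate: 4% × 16 = 64%, capped at 20% → 20%
Failure-to-pay penalty: 20% of £71,000 = £14,200
Penalty before surcharge: £14,200 + £4,400 = £18,600
Administrative surcharge: 10% of £18,600 = £1,860
Total penalty: £18,600 + £1,860 = £20,460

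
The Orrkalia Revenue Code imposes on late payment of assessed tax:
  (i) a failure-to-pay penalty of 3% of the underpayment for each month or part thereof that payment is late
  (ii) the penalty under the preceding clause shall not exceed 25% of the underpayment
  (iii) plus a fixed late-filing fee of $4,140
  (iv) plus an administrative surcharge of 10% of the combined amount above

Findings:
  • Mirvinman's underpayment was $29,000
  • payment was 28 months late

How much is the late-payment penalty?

Accrued rate: 3% × 28 = 84%, capped at 25% → 25%
Failure-to-pay penalty: 25% of $29,000 = $7,250
Penalty before surcharge: $7,250 + $4,140 = $11,390
Administrative surcharge: 10% of $11,390 = $1,139
Total penalty: $11,390 + $1,139 = $12,529

$12,529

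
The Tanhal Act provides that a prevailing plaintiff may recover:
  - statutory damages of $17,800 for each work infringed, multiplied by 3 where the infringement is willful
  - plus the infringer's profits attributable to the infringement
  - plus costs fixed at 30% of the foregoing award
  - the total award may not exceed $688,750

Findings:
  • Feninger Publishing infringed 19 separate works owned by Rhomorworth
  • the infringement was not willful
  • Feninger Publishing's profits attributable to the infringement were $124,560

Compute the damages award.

Statutory damages: 19 × $17,800 = $338,200
Infringement not willful: no ×3 enhancement.
Combined award: $338,200 + $124,560 = $462,760
Costs: 30% of $462,760 = $138,828
Award plus costs: $462,760 + $138,828 = $601,588
Cap at $688,750: $601,588 is within the cap, no reduction.

$601,588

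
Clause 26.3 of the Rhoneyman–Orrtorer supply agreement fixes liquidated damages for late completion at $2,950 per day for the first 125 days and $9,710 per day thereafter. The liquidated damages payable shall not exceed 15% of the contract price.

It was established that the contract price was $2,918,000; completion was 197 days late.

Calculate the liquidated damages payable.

$437,700

First 125 days: 125 × $2,950 = $368,750
Remaining days: (197 − 125) × $9,710 = $699,120
Accrued per-day damages: $368,750 + $699,120 = $1,067,870
Cap: 15% of $2,918,000 = $437,700
Cap at $437,700: $1,067,870 exceeds the cap → $437,700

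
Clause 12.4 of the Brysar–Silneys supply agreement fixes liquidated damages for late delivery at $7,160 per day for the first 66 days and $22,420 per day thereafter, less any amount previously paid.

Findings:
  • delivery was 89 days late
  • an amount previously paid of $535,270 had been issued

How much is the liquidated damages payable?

$452,950

First 66 days: 66 × $7,160 = $472,560
Remaining days: (89 − 66) × $22,420 = $515,660
Accrued per-day damages: $472,560 + $515,660 = $988,220
Less amount previously paid: $988,220 − $535,270 = $452,950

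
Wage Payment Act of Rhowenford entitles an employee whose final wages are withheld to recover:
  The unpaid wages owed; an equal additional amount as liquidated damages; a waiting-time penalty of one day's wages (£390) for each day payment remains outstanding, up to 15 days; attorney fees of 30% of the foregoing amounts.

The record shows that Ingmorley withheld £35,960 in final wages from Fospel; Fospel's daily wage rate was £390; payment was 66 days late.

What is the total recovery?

Liquidated damages (equal amount): £35,960
Penalty days: min(66, 15) = 15
Waiting-time penalty: 15 × £390 = £5,850
Subtotal: £35,960 + £35,960 + £5,850 = £77,770
Attorney fees: 30% of £77,770 = £23,331
Total award: £77,770 + £23,331 = £101,101

£101,101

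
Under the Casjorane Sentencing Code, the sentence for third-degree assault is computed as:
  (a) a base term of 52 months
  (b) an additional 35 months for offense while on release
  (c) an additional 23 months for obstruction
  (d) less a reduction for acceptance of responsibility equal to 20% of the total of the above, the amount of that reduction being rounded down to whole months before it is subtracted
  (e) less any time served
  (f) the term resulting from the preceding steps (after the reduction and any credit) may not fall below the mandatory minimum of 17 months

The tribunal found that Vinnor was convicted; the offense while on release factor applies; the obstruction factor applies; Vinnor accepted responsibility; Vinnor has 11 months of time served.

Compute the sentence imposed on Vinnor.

Offense while on release enhancement: +35 months
Obstruction enhancement: +23 months
Adjusted term: 52 months + 35 months + 23 months = 110 months
Acceptance of responsibility reduction: 20% of 110 months = 22 months (rounded down)
After reduction: 110 − 22 = 88 months
Less time served: 88 months − 11 months = 77 months
Minimum 17 months: 77 months meets the minimum, no increase.

77 months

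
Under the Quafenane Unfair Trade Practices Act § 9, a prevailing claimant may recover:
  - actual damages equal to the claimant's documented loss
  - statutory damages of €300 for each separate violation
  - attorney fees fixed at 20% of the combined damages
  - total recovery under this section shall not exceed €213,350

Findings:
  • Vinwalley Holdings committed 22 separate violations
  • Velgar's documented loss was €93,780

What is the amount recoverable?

Statutory damages: 22 × €300 = €6,600
Combined damages: €93,780 + €6,600 = €100,380
Attorney fees: 20% of €100,380 = €20,076
Total before cap: €100,380 + €20,076 = €120,456
Cap at €213,350: €120,456 is within the cap, no reduction.

€120,456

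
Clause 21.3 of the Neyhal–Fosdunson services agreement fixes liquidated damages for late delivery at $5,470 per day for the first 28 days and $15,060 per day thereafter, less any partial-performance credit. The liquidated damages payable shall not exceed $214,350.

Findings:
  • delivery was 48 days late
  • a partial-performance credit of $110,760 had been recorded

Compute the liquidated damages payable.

First 28 days: 28 × $5,470 = $153,160
Remaining days: (48 − 28) × $15,060 = $301,200
Accrued per-day damages: $153,160 + $301,200 = $454,360
Less partial-performance credit: $454,360 − $110,760 = $343,600
Cap at $214,350: $343,600 exceeds the cap → $214,350

$214,350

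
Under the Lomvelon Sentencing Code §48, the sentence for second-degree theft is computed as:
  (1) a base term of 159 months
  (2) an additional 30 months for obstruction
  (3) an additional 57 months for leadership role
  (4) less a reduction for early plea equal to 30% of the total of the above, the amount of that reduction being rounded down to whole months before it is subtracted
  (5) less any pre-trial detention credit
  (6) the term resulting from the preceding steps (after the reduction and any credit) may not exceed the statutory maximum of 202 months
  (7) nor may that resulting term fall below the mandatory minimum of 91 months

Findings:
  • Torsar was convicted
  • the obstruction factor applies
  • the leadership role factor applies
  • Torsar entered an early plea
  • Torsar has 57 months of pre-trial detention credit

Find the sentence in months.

Obstruction enhancement: +30 months
Leadership role enhancement: +57 months
Adjusted term: 159 months + 30 months + 57 months = 246 months
Early plea reduction: 30% of 246 months = 73 months (rounded down)
After reduction: 246 − 73 = 173 months
Less pre-trial detention credit: 173 months − 57 months = 116 months
Cap at 202 months: 116 months is within the cap, no reduction.
Minimum 91 months: 116 months meets the minimum, no increase.

Sentence: 116 months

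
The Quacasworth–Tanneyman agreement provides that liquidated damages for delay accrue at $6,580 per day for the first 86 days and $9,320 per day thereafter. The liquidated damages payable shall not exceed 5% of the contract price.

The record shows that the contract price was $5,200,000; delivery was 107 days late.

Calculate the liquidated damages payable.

First 86 days: 86 × $6,580 = $565,880
Remaining days: (107 − 86) × $9,320 = $195,720
Accrued per-day damages: $565,880 + $195,720 = $761,600
Cap: 5% of $5,200,000 = $260,000
Cap at $260,000: $761,600 exceeds the cap → $260,000

$260,000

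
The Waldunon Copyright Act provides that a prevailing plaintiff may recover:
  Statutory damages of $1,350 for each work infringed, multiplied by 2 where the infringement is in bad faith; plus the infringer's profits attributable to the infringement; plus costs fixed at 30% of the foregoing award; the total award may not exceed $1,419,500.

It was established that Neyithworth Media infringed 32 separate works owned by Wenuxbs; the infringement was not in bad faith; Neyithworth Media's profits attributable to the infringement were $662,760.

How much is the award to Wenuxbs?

$917,748

Statutory damages: 32 × $1,350 = $43,200
Infringement not in bad faith: no ×2 enhancement.
Combined award: $43,200 + $662,760 = $705,960
Costs: 30% of $705,960 = $211,788
Award plus costs: $705,960 + $211,788 = $917,748
Cap at $1,419,500: $917,748 is within the cap, no reduction.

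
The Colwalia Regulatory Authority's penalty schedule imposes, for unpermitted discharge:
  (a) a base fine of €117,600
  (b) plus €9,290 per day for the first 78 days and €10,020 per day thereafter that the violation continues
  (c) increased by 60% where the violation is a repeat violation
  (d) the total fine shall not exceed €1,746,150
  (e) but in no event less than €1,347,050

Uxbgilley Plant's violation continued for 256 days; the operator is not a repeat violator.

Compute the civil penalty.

€1,746,150

First 78 days: 78 × €9,290 = €724,620
Remaining days: (256 − 78) × €10,020 = €1,783,560
Per-day component: €724,620 + €1,783,560 = €2,508,180
Base plus per-day: €117,600 + €2,508,180 = €2,625,780
The operator is not a repeat violator: no 60% increase.
Cap at €1,746,150: €2,625,780 exceeds the cap → €1,746,150
Minimum €1,347,050: €1,746,150 meets the minimum, no increase.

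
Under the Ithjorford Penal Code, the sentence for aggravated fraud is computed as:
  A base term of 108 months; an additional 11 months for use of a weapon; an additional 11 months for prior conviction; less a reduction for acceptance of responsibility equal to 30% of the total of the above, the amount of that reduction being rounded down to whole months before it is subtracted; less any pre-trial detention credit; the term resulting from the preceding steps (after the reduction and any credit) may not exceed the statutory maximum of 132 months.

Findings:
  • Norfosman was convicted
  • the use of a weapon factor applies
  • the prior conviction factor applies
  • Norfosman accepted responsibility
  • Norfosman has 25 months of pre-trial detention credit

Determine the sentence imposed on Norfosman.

Use of a weapon enhancement: +11 months
Prior conviction enhancement: +11 months
Adjusted term: 108 months + 11 months + 11 months = 130 months
Acceptance of responsibility reduction: 30% of 130 months = 39 months (rounded down)
After reduction: 130 − 39 = 91 months
Less pre-trial detention credit: 91 months − 25 months = 66 months
Cap at 132 months: 66 months is within the cap, no reduction.

66 months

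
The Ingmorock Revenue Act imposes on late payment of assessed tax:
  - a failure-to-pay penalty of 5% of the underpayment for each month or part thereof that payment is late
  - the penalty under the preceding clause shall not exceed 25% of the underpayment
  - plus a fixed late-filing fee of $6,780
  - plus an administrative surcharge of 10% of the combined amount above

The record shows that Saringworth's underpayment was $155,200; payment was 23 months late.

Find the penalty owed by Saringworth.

$50,138

Accrued rate: 5% × 23 = 115%, capped at 25% → 25%
Failure-to-pay penalty: 25% of $155,200 = $38,800
Penalty before surcharge: $38,800 + $6,780 = $45,580
Administrative surcharge: 10% of $45,580 = $4,558
Total penalty: $45,580 + $4,558 = $50,138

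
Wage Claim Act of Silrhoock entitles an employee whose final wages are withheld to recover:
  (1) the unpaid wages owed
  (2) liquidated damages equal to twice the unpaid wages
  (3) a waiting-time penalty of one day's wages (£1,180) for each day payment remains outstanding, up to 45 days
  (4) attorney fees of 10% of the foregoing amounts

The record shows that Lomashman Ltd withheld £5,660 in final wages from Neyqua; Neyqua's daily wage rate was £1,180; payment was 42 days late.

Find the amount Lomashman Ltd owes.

Doubled: 2 × £5,660 = £11,320
Penalty days: min(42, 45) = 42
Waiting-time penalty: 42 × £1,180 = £49,560
Subtotal: £5,660 + £11,320 + £49,560 = £66,540
Attorney fees: 10% of £66,540 = £6,654
Total award: £66,540 + £6,654 = £73,194

£73,194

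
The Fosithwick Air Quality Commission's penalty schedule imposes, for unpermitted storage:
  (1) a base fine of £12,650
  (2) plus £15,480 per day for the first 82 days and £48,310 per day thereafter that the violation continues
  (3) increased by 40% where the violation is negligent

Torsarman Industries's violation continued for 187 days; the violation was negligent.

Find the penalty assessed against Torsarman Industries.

First 82 days: 82 × £15,480 = £1,269,360
Remaining days: (187 − 82) × £48,310 = £5,072,550
Per-day component: £1,269,360 + £5,072,550 = £6,341,910
Base plus per-day: £12,650 + £6,341,910 = £6,354,560
Enhancement: 40% of £6,354,560 = £2,541,824
Enhanced fine: £6,354,560 + £2,541,824 = £8,896,384

Civil penalty: £8,896,384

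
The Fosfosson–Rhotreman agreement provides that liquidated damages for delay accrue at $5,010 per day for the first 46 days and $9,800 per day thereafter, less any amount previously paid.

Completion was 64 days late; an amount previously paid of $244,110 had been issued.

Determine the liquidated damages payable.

$162,750

First 46 days: 46 × $5,010 = $230,460
Remaining days: (64 − 46) × $9,800 = $176,400
Accrued per-day damages: $230,460 + $176,400 = $406,860
Less amount previously paid: $406,860 − $244,110 = $162,750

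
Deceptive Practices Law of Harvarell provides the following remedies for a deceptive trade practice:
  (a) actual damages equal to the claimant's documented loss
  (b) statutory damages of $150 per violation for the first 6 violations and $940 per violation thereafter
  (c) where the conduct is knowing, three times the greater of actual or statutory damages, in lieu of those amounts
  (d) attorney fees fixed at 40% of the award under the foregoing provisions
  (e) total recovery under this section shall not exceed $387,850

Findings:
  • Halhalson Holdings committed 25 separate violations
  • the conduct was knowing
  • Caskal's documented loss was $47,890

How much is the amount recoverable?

First 6 violations: 6 × $150 = $900
Remaining violations: (25 − 6) × $940 = $17,860
Statutory damages: $900 + $17,860 = $18,760
Greater of actual damages ($47,890) or statutory damages ($18,760): $47,890
Trebled: 3 × $47,890 = $143,670
Attorney fees: 40% of $143,670 = $57,468
Total before cap: $143,670 + $57,468 = $201,138
Cap at $387,850: $201,138 is within the cap, no reduction.

$201,138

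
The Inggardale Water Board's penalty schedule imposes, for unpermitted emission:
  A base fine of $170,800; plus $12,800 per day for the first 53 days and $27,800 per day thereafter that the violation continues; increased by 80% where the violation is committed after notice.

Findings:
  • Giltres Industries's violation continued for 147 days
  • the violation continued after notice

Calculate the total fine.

$6,232,320

First 53 days: 53 × $12,800 = $678,400
Remaining days: (147 − 53) × $27,800 = $2,613,200
Per-day component: $678,400 + $2,613,200 = $3,291,600
Base plus per-day: $170,800 + $3,291,600 = $3,462,400
Enhancement: 80% of $3,462,400 = $2,769,920
Enhanced fine: $3,462,400 + $2,769,920 = $6,232,320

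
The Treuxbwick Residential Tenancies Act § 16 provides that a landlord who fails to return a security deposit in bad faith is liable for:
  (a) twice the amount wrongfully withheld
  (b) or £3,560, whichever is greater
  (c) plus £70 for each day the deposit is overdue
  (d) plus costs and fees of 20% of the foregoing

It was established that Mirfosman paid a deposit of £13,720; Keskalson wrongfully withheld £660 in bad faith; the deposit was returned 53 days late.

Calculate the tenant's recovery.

Doubled: 2 × £660 = £1,320
Minimum £3,560: £1,320 is below the minimum → £3,560
Late-return penalty: 53 × £70 = £3,710
Damages plus late penalty: £3,560 + £3,710 = £7,270
Costs and fees: 20% of £7,270 = £1,454
Total recovery: £7,270 + £1,454 = £8,724

£8,724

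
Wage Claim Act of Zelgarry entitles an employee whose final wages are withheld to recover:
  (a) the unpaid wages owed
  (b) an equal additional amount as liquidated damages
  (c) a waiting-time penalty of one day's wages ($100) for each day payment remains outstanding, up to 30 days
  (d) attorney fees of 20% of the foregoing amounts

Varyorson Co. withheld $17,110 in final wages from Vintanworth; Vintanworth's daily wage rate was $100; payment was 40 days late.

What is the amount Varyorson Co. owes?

$44,664

Liquidated damages (equal amount): $17,110
Penalty days: min(40, 30) = 30
Waiting-time penalty: 30 × $100 = $3,000
Subtotal: $17,110 + $17,110 + $3,000 = $37,220
Attorney fees: 20% of $37,220 = $7,444
Total award: $37,220 + $7,444 = $44,664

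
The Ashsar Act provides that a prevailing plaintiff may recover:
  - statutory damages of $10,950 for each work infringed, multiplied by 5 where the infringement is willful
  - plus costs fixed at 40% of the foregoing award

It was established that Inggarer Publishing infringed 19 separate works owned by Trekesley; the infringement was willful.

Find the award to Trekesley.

Statutory damages: 19 × $10,950 = $208,050
Multiplied by 5: 5 × $208,050 = $1,040,250
Costs: 40% of $1,040,250 = $416,100
Award plus costs: $1,040,250 + $416,100 = $1,456,350

Award: $1,456,350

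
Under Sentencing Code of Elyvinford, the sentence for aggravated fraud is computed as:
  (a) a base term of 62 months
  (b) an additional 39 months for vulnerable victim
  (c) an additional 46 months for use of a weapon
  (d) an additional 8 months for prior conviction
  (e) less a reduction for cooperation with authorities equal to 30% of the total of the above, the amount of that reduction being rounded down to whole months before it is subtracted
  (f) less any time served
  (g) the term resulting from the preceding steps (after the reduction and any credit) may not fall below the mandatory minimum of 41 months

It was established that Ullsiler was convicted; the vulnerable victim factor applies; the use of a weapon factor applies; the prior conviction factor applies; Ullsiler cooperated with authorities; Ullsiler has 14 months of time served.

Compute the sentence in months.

Sentence: 95 months

Vulnerable victim enhancement: +39 months
Use of a weapon enhancement: +46 months
Prior conviction enhancement: +8 months
Adjusted term: 62 months + 39 months + 46 months + 8 months = 155 months
Cooperation with authorities reduction: 30% of 155 months = 46 months (rounded down)
After reduction: 155 − 46 = 109 months
Less time served: 109 months − 14 months = 95 months
Minimum 41 months: 95 months meets the minimum, no increase.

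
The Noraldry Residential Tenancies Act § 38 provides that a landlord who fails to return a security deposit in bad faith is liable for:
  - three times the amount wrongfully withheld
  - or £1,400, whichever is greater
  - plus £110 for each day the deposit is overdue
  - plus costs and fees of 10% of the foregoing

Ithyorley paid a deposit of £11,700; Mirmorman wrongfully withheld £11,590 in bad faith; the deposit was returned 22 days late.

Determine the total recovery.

£40,909

Trebled: 3 × £11,590 = £34,770
Minimum £1,400: £34,770 meets the minimum, no increase.
Late-return penalty: 22 × £110 = £2,420
Damages plus late penalty: £34,770 + £2,420 = £37,190
Costs and fees: 10% of £37,190 = £3,719
Total recovery: £37,190 + £3,719 = £40,909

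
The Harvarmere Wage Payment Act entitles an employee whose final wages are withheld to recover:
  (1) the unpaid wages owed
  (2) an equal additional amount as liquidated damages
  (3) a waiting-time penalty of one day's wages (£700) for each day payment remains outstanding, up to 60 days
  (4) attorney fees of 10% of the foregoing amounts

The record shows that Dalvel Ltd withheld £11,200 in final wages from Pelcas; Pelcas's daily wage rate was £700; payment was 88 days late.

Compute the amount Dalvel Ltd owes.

Liquidated damages (equal amount): £11,200
Penalty days: min(88, 60) = 60
Waiting-time penalty: 60 × £700 = £42,000
Subtotal: £11,200 + £11,200 + £42,000 = £64,400
Attorney fees: 10% of £64,400 = £6,440
Total award: £64,400 + £6,440 = £70,840

£70,840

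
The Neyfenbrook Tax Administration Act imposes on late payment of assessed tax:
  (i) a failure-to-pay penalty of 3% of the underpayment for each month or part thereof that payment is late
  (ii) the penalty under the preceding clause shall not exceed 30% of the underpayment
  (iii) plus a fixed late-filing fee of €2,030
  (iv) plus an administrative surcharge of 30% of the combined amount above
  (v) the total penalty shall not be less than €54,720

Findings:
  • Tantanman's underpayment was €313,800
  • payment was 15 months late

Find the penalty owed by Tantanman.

Accrued rate: 3% × 15 = 45%, capped at 30% → 30%
Failure-to-pay penalty: 30% of €313,800 = €94,140
Penalty before surcharge: €94,140 + €2,030 = €96,170
Administrative surcharge: 30% of €96,170 = €28,851
Total penalty: €96,170 + €28,851 = €125,021
Minimum €54,720: €125,021 meets the minimum, no increase.

€125,021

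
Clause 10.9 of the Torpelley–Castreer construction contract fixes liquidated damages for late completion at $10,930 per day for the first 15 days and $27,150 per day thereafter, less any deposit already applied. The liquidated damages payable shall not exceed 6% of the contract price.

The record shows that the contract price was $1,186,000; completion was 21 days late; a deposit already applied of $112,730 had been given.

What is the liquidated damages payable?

$71,160

First 15 days: 15 × $10,930 = $163,950
Remaining days: (21 − 15) × $27,150 = $162,900
Accrued per-day damages: $163,950 + $162,900 = $326,850
Less deposit already applied: $326,850 − $112,730 = $214,120
Cap: 6% of $1,186,000 = $71,160
Cap at $71,160: $214,120 exceeds the cap → $71,160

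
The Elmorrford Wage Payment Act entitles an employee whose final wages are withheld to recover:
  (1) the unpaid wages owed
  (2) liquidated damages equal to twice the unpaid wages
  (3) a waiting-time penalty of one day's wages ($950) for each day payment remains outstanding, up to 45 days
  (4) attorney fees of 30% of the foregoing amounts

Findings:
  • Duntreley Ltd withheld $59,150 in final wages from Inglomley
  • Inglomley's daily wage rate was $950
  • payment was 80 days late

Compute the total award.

Doubled: 2 × $59,150 = $118,300
Penalty days: min(80, 45) = 45
Waiting-time penalty: 45 × $950 = $42,750
Subtotal: $59,150 + $118,300 + $42,750 = $220,200
Attorney fees: 30% of $220,200 = $66,060
Total award: $220,200 + $66,060 = $286,260

$286,260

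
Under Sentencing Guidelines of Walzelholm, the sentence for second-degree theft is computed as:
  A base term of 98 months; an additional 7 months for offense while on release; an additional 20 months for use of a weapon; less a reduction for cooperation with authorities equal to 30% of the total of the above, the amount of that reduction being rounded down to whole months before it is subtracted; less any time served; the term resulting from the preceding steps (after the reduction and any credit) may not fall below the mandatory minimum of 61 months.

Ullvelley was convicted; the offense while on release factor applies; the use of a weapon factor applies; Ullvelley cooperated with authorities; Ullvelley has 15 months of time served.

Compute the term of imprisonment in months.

Offense while on release enhancement: +7 months
Use of a weapon enhancement: +20 months
Adjusted term: 98 months + 7 months + 20 months = 125 months
Cooperation with authorities reduction: 30% of 125 months = 37 months (rounded down)
After reduction: 125 − 37 = 88 months
Less time served: 88 months − 15 months = 73 months
Minimum 61 months: 73 months meets the minimum, no increase.

73 months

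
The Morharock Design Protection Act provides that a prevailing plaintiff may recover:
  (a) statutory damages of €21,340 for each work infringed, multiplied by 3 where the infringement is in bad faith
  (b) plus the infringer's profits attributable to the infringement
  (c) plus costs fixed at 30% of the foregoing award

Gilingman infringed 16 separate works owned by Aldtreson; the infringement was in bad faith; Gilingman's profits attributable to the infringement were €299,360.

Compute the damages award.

€1,720,784

Statutory damages: 16 × €21,340 = €341,440
Trebled: 3 × €341,440 = €1,024,320
Combined award: €1,024,320 + €299,360 = €1,323,680
Costs: 30% of €1,323,680 = €397,104
Award plus costs: €1,323,680 + €397,104 = €1,720,784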